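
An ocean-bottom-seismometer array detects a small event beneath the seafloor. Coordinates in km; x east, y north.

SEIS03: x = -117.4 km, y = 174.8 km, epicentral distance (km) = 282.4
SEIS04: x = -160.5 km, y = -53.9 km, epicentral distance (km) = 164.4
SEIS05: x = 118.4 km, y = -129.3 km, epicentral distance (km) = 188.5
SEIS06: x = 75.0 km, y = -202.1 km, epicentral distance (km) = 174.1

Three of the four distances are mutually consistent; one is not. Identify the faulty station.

Solve using three stations at a time. Using SEIS03, SEIS05, SEIS06 (subtract circle equations pairwise → linear system) gives (x, y) ≈ (-68.2, -103.2).
Distances from that point to each station vs reported:
  SEIS03: calculated 282.4 vs reported 282.4 → residual 0.0 km
  SEIS04: calculated 104.6 vs reported 164.4 → residual 59.8 km
  SEIS05: calculated 188.4 vs reported 188.5 → residual 0.1 km
  SEIS06: calculated 174.0 vs reported 174.1 → residual 0.1 km
SEIS03, SEIS05, SEIS06 are mutually consistent (residuals ≈ 0); SEIS04 is off by 59.8 km.

SEIS04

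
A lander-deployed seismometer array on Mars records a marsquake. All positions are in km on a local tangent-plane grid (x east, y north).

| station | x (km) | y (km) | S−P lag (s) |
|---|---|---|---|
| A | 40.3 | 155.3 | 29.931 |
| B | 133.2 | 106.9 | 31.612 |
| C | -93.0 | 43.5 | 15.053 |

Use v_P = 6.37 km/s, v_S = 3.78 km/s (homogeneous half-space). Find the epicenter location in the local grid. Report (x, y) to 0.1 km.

-79.6 km east, -95.8 km north

Distance from S−P lag: d = Δt · v_P v_S / (v_P − v_S) = Δt · (6.37·3.78)/(6.37−3.78) ≈ 9.2968·Δt.
So d_A = 278.26, d_B = 293.89, d_C = 139.94 km.
Circle about each station: (x − 40.3)² + (y − 155.3)² = 278.26²; (x − 133.2)² + (y − 106.9)² = 293.89²; (x + 93.0)² + (y − 43.5)² = 139.94².
Subtracting the A equation from the B and C equations removes the quadratic terms:
185.8 x − 96.8 y = -5515.03
-266.6 x − 223.6 y = 42644.49
Solving the 2×2 system: x ≈ -79.6, y ≈ -95.8 km.
Check against A (with the unrounded x, y): √((x − 40.3)²+(y − 155.3)²) = 278.27 ≈ 278.26 km. ✓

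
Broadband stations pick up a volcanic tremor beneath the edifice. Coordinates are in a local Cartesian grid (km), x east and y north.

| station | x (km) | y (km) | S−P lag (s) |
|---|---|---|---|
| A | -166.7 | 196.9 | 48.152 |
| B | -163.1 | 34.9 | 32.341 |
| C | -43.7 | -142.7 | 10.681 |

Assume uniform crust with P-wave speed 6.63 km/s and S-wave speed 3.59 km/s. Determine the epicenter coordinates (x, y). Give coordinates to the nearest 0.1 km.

Distance from S−P lag: d = Δt · v_P v_S / (v_P − v_S) = Δt · (6.63·3.59)/(6.63−3.59) ≈ 7.8295·Δt.
So d_A = 377.01, d_B = 253.21, d_C = 83.63 km.
Circle about each station: (x + 166.7)² + (y − 196.9)² = 377.01²; (x + 163.1)² + (y − 34.9)² = 253.21²; (x + 43.7)² + (y + 142.7)² = 83.63².
Subtracting pairs of circle equations eliminates x²+y² and gives linear equations (the radical axes):
7.2 x − 324.0 y = 39282.36
246.0 x − 679.2 y = 90857.04
Solving the 2×2 system: x ≈ 36.9, y ≈ -120.4 km.

(36.9, -120.4)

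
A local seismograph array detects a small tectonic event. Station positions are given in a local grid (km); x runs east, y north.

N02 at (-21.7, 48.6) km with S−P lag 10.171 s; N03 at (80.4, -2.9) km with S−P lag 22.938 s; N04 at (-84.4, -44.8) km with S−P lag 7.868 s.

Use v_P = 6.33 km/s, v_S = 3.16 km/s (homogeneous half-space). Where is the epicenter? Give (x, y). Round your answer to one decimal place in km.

x ≈ -64.3 km, y ≈ 0.6 km

Distance from S−P lag: d = Δt · v_P v_S / (v_P − v_S) = Δt · (6.33·3.16)/(6.33−3.16) ≈ 6.3100·Δt.
So d_N02 = 64.18, d_N03 = 144.74, d_N04 = 49.65 km.
Circle about each station: (x + 21.7)² + (y − 48.6)² = 64.18²; (x − 80.4)² + (y + 2.9)² = 144.74²; (x + 84.4)² + (y + 44.8)² = 49.65².
Subtracting pairs of circle equations eliminates x²+y² and gives linear equations (the radical axes):
204.2 x − 103.0 y = -13190.88
-125.4 x − 186.8 y = 7951.50
Solving the 2×2 system: x ≈ -64.3, y ≈ 0.6 km.
Check against N02 (with the unrounded x, y): √((x + 21.7)²+(y − 48.6)²) = 64.18 ≈ 64.18 km. ✓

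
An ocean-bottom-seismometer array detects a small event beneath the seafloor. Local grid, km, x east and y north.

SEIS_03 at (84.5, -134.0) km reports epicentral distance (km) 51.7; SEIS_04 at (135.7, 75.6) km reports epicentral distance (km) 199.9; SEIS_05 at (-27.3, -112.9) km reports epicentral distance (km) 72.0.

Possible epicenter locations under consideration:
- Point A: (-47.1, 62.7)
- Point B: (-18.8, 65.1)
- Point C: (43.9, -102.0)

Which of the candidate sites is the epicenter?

For each candidate, compare |candidate − station| to the reported distance:
Point A: residuals SEIS_03 185.0, SEIS_04 16.6, SEIS_05 104.7 → max 185.0 km
Point B: residuals SEIS_03 172.6, SEIS_04 45.0, SEIS_05 106.2 → max 172.6 km
Point C: residuals SEIS_03 0.0, SEIS_04 0.0, SEIS_05 0.0 → max 0.0 km
Only Point C has all residuals ≈ 0.

Point C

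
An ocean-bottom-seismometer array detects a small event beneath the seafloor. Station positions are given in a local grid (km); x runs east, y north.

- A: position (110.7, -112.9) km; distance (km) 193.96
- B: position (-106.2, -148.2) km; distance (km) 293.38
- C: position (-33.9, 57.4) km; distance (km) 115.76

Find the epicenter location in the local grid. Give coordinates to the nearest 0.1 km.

79.9 km east, 78.6 km north

Circle about each station: (x − 110.7)² + (y + 112.9)² = 193.96²; (x + 106.2)² + (y + 148.2)² = 293.38²; (x + 33.9)² + (y − 57.4)² = 115.76².
Subtracting pairs of circle equations eliminates x²+y² and gives linear equations (the radical axes):
-433.8 x − 70.6 y = -40210.56
-289.2 x + 340.6 y = 3663.17
Solving the 2×2 system: x ≈ 79.9, y ≈ 78.6 km.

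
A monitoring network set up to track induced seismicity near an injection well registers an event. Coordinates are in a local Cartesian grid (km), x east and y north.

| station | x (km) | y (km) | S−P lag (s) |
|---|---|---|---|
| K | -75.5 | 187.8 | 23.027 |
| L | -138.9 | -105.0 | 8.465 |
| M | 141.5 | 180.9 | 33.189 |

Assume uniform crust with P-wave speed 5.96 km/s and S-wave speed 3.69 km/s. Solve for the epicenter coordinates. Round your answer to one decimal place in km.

Distance from S−P lag: d = Δt · v_P v_S / (v_P − v_S) = Δt · (5.96·3.69)/(5.96−3.69) ≈ 9.6883·Δt.
So d_K = 223.09, d_L = 82.01, d_M = 321.54 km.
Circle about each station: (x + 75.5)² + (y − 187.8)² = 223.09²; (x + 138.9)² + (y + 105.0)² = 82.01²; (x − 141.5)² + (y − 180.9)² = 321.54².
Subtracting the K equation from the L and M equations removes the quadratic terms:
-126.8 x − 585.6 y = 32392.63
434.0 x − 13.8 y = -41840.85
Solving the 2×2 system: x ≈ -97.5, y ≈ -34.2 km.

-97.5 km east, -34.2 km north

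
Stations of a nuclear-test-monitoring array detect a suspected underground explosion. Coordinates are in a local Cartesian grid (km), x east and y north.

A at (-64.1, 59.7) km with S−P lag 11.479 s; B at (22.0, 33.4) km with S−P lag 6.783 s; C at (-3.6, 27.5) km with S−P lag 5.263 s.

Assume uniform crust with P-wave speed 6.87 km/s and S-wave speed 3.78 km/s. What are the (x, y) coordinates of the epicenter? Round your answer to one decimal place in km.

x ≈ -5.2 km, y ≈ -16.7 km

Distance from S−P lag: d = Δt · v_P v_S / (v_P − v_S) = Δt · (6.87·3.78)/(6.87−3.78) ≈ 8.4041·Δt.
So d_A = 96.47, d_B = 57.00, d_C = 44.23 km.
Circle about each station: (x + 64.1)² + (y − 59.7)² = 96.47²; (x − 22.0)² + (y − 33.4)² = 57.00²; (x + 3.6)² + (y − 27.5)² = 44.23².
Subtracting the A equation from the B and C equations removes the quadratic terms:
172.2 x − 52.6 y = -15.88
121.0 x − 64.4 y = 446.48
Solving the 2×2 system: x ≈ -5.2, y ≈ -16.7 km.
Check against A (with the unrounded x, y): √((x + 64.1)²+(y − 59.7)²) = 96.46 ≈ 96.47 km. ✓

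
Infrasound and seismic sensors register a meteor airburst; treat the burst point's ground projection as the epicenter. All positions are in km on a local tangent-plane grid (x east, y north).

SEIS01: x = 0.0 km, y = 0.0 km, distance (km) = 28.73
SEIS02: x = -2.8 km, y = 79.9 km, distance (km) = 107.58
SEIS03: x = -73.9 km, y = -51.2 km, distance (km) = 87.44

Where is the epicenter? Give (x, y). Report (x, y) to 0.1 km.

Circle about each station: x² + y² = 28.73²; (x + 2.8)² + (y − 79.9)² = 107.58²; (x + 73.9)² + (y + 51.2)² = 87.44².
Subtracting the SEIS01 equation from the SEIS02 and SEIS03 equations removes the quadratic terms:
-5.6 x + 159.8 y = -4356.19
-147.8 x − 102.4 y = 1262.31
Solving the 2×2 system: x ≈ 10.1, y ≈ -26.9 km.
Check against SEIS01 (with the unrounded x, y): √(x²+y²) = 28.74 ≈ 28.73 km. ✓

x ≈ 10.1 km, y ≈ -26.9 km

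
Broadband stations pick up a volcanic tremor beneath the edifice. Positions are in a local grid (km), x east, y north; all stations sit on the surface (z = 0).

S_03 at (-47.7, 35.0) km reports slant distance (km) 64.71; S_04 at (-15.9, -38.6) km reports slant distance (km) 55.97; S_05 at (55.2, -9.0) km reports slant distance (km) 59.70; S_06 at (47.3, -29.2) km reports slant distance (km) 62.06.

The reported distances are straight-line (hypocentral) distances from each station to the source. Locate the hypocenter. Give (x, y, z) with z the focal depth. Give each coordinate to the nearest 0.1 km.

Each station gives a sphere (x−x_i)² + (y−y_i)² + z² = d_i² (stations at z=0).
Subtracting the S_03 sphere from S_04 and S_05: z² cancels, leaving linear equations in x and y:
63.6 x − 147.2 y = -702.78
205.8 x − 88.0 y = 251.04
Solving: x ≈ 4.000, y ≈ 6.503 km (keep extra digits for the depth step; rounded: 4.0, 6.5).
Then from the S_03 sphere: z² = 64.71² − (x + 47.7)² − (y − 35.0)² with x = 4.000, y = 6.503, so z ≈ 26.503 ≈ 26.5 km.

(4.0, 6.5, 26.5)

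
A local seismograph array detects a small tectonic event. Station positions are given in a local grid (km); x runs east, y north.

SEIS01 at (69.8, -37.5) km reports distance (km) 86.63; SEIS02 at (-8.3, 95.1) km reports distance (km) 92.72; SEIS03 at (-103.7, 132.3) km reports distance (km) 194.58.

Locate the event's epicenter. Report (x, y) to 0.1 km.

Circle about each station: (x − 69.8)² + (y + 37.5)² = 86.63²; (x + 8.3)² + (y − 95.1)² = 92.72²; (x + 103.7)² + (y − 132.3)² = 194.58².
Subtracting the SEIS01 equation from the SEIS02 and SEIS03 equations removes the quadratic terms:
-156.2 x + 265.2 y = 1742.37
-347.0 x + 339.6 y = -8377.93
Solving the 2×2 system: x ≈ 72.2, y ≈ 49.1 km.
Check against SEIS01 (with the unrounded x, y): √((x − 69.8)²+(y + 37.5)²) = 86.62 ≈ 86.63 km. ✓

72.2 km east, 49.1 km north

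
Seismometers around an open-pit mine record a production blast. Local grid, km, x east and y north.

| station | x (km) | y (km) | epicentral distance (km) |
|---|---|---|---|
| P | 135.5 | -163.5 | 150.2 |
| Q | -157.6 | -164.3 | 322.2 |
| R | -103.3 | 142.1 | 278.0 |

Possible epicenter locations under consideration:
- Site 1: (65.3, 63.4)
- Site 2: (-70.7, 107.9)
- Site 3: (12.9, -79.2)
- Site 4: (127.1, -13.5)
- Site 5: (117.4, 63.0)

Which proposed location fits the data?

For each candidate, compare |candidate − station| to the reported distance:
Site 1: residuals P 87.3, Q 3.6, R 91.9 → max 91.9 km
Site 2: residuals P 190.6, Q 36.5, R 230.8 → max 230.8 km
Site 3: residuals P 1.4, Q 131.6, R 28.0 → max 131.6 km
Site 4: residuals P 0.0, Q 0.0, R 0.0 → max 0.0 km
Site 5: residuals P 77.0, Q 34.6, R 43.6 → max 77.0 km
Only Site 4 has all residuals ≈ 0.

Site 4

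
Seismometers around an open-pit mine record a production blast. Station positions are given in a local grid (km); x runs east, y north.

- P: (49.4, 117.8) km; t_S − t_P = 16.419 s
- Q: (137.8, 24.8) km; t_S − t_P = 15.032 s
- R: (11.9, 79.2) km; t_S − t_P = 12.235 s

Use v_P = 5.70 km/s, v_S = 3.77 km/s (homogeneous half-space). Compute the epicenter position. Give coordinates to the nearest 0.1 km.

Distance from S−P lag: d = Δt · v_P v_S / (v_P − v_S) = Δt · (5.70·3.77)/(5.70−3.77) ≈ 11.1342·Δt.
So d_P = 182.81, d_Q = 167.37, d_R = 136.23 km.
Circle about each station: (x − 49.4)² + (y − 117.8)² = 182.81²; (x − 137.8)² + (y − 24.8)² = 167.37²; (x − 11.9)² + (y − 79.2)² = 136.23².
Subtracting the P equation from the Q and R equations removes the quadratic terms:
176.8 x − 186.0 y = 8693.46
-75.0 x − 77.2 y = 4957.93
Solving the 2×2 system: x ≈ -9.1, y ≈ -55.4 km.

(-9.1, -55.4)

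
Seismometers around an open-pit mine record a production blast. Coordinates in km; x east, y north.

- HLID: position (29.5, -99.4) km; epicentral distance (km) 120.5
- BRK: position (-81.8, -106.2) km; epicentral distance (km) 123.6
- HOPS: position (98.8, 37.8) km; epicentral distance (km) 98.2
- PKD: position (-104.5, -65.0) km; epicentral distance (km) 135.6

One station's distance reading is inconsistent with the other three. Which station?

Solve using three stations at a time. Using HLID, HOPS, PKD (subtract circle equations pairwise → linear system) gives (x, y) ≈ (2.7, 18.0).
Distances from that point to each station vs reported:
  HLID: calculated 120.5 vs reported 120.5 → residual 0.0 km
  BRK: calculated 150.2 vs reported 123.6 → residual 26.6 km
  HOPS: calculated 98.2 vs reported 98.2 → residual 0.0 km
  PKD: calculated 135.6 vs reported 135.6 → residual 0.0 km
HLID, HOPS, PKD are mutually consistent (residuals ≈ 0); BRK is off by 26.6 km.

BRK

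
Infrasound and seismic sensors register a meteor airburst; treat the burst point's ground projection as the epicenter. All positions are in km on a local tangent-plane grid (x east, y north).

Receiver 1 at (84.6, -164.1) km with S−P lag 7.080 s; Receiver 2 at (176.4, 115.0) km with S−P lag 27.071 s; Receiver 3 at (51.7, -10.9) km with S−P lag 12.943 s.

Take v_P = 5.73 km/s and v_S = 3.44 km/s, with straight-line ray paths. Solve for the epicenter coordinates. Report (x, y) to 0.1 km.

Distance from S−P lag: d = Δt · v_P v_S / (v_P − v_S) = Δt · (5.73·3.44)/(5.73−3.44) ≈ 8.6075·Δt.
So d_Receiver 1 = 60.94, d_Receiver 2 = 233.01, d_Receiver 3 = 111.41 km.
Circle about each station: (x − 84.6)² + (y + 164.1)² = 60.94²; (x − 176.4)² + (y − 115.0)² = 233.01²; (x − 51.7)² + (y + 10.9)² = 111.41².
Subtracting the Receiver 1 equation from the Receiver 2 and Receiver 3 equations removes the quadratic terms:
183.6 x + 558.2 y = -40323.99
-65.8 x + 306.4 y = -39992.77
Solving the 2×2 system: x ≈ 107.2, y ≈ -107.5 km.

107.2 km east, -107.5 km north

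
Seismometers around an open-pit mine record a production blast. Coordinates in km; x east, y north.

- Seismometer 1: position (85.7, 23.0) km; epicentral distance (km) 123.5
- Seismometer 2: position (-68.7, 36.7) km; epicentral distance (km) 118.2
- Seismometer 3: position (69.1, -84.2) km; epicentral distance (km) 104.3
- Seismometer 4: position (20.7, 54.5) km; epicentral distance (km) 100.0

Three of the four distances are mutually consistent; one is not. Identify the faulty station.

Solve using three stations at a time. Using Seismometer 1, Seismometer 3, Seismometer 4 (subtract circle equations pairwise → linear system) gives (x, y) ≈ (-23.2, -35.4).
Distances from that point to each station vs reported:
  Seismometer 1: calculated 123.5 vs reported 123.5 → residual 0.0 km
  Seismometer 2: calculated 85.3 vs reported 118.2 → residual 32.9 km
  Seismometer 3: calculated 104.3 vs reported 104.3 → residual 0.0 km
  Seismometer 4: calculated 100.1 vs reported 100.0 → residual 0.1 km
Seismometer 1, Seismometer 3, Seismometer 4 are mutually consistent (residuals ≈ 0); Seismometer 2 is off by 32.9 km.

Seismometer 2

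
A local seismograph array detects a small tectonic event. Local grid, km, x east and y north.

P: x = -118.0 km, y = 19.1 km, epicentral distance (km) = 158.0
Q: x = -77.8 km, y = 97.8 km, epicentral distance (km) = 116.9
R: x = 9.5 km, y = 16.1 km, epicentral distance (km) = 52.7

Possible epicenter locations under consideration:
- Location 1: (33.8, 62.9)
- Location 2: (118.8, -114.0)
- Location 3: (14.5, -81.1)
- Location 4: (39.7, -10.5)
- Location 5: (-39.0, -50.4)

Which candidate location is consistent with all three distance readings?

Location 1

For each candidate, compare |candidate − station| to the reported distance:
Location 1: residuals P 0.0, Q 0.0, R 0.0 → max 0.0 km
Location 2: residuals P 113.6, Q 172.1, R 117.2 → max 172.1 km
Location 3: residuals P 8.1, Q 84.4, R 44.6 → max 84.4 km
Location 4: residuals P 2.5, Q 42.9, R 12.5 → max 42.9 km
Location 5: residuals P 52.8, Q 36.3, R 29.6 → max 52.8 km
Only Location 1 has all residuals ≈ 0.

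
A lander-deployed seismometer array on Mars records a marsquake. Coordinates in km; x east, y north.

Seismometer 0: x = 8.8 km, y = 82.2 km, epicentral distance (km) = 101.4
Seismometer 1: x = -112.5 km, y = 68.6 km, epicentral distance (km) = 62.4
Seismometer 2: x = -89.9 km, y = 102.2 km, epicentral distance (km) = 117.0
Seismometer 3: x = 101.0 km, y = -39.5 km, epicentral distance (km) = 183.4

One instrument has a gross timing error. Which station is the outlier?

Seismometer 2

Solve using three stations at a time. Using Seismometer 0, Seismometer 1, Seismometer 3 (subtract circle equations pairwise → linear system) gives (x, y) ≈ (-72.1, 21.1).
Distances from that point to each station vs reported:
  Seismometer 0: calculated 101.4 vs reported 101.4 → residual 0.0 km
  Seismometer 1: calculated 62.4 vs reported 62.4 → residual 0.0 km
  Seismometer 2: calculated 83.0 vs reported 117.0 → residual 34.0 km
  Seismometer 3: calculated 183.4 vs reported 183.4 → residual 0.0 km
Seismometer 0, Seismometer 1, Seismometer 3 are mutually consistent (residuals ≈ 0); Seismometer 2 is off by 34.0 km.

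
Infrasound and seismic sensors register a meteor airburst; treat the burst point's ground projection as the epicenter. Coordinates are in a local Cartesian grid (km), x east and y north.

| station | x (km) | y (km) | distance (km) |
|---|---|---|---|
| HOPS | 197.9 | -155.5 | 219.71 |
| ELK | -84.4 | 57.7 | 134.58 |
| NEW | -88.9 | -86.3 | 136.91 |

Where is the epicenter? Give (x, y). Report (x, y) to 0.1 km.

x ≈ 28.4 km, y ≈ -15.7 km

Circle about each station: (x − 197.9)² + (y + 155.5)² = 219.71²; (x + 84.4)² + (y − 57.7)² = 134.58²; (x + 88.9)² + (y + 86.3)² = 136.91².
Subtracting pairs of circle equations eliminates x²+y² and gives linear equations (the radical axes):
-564.6 x + 426.4 y = -22731.30
-573.6 x + 138.4 y = -18465.62
Solving the 2×2 system: x ≈ 28.4, y ≈ -15.7 km.
Check against HOPS (with the unrounded x, y): √((x − 197.9)²+(y + 155.5)²) = 219.71 ≈ 219.71 km. ✓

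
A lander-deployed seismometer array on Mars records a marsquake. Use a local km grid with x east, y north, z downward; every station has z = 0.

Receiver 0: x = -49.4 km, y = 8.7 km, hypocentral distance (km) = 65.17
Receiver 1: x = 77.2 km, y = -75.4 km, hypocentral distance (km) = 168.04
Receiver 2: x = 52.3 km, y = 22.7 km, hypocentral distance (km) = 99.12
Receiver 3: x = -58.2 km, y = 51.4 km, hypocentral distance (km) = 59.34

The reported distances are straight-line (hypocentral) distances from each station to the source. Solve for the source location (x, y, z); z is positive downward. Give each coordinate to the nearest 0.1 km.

Each station gives a sphere (x−x_i)² + (y−y_i)² + z² = d_i² (stations at z=0).
Subtracting the Receiver 0 sphere from Receiver 1 and Receiver 2: z² cancels, leaving linear equations in x and y:
253.2 x − 168.2 y = -14861.36
203.4 x + 28.0 y = -4843.12
Solving: x ≈ -29.799, y ≈ 43.498 km (keep extra digits for the depth step; rounded: -29.8, 43.5).
Then from the Receiver 0 sphere: z² = 65.17² − (x + 49.4)² − (y − 8.7)² with x = -29.799, y = 43.498, so z ≈ 51.498 ≈ 51.5 km.
Check against Receiver 3 (with the unrounded solution): distance 59.34 ≈ 59.34 km. ✓

x ≈ -29.8 km, y ≈ 43.5 km, depth ≈ 51.5 km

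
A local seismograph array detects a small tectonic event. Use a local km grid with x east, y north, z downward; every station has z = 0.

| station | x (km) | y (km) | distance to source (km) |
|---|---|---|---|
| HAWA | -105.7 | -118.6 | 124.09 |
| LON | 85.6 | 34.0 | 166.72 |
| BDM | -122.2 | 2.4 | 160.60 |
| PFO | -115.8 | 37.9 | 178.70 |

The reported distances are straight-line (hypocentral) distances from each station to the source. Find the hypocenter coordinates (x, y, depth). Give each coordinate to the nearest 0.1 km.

(-7.2, -86.5, 68.3)

Each station gives a sphere (x−x_i)² + (y−y_i)² + z² = d_i² (stations at z=0).
Subtracting the HAWA sphere from LON and BDM: z² cancels, leaving linear equations in x and y:
382.6 x + 305.2 y = -29152.32
-33.0 x + 242.0 y = -20693.88
Solving: x ≈ -7.199, y ≈ -86.494 km (keep extra digits for the depth step; rounded: -7.2, -86.5).
Then from the HAWA sphere: z² = 124.09² − (x + 105.7)² − (y + 118.6)² with x = -7.199, y = -86.494, so z ≈ 68.301 ≈ 68.3 km.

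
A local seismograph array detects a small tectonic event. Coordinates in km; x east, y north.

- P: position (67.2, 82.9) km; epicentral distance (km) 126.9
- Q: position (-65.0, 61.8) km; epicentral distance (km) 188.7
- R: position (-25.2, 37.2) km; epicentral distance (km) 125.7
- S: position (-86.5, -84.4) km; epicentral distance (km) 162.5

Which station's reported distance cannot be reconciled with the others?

Q

Solve using three stations at a time. Using P, R, S (subtract circle equations pairwise → linear system) gives (x, y) ≈ (70.7, -43.8).
Distances from that point to each station vs reported:
  P: calculated 126.7 vs reported 126.9 → residual 0.2 km
  Q: calculated 172.0 vs reported 188.7 → residual 16.7 km
  R: calculated 125.5 vs reported 125.7 → residual 0.2 km
  S: calculated 162.4 vs reported 162.5 → residual 0.1 km
P, R, S are mutually consistent (residuals ≈ 0); Q is off by 16.7 km.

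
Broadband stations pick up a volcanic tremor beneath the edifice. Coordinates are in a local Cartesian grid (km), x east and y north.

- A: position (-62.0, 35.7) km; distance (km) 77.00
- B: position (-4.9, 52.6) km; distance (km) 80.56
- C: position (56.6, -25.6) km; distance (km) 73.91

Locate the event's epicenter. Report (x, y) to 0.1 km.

(-17.3, -27.0)

Circle about each station: (x + 62.0)² + (y − 35.7)² = 77.00²; (x + 4.9)² + (y − 52.6)² = 80.56²; (x − 56.6)² + (y + 25.6)² = 73.91².
Subtracting pairs of circle equations eliminates x²+y² and gives linear equations (the radical axes):
114.2 x + 33.8 y = -2888.63
237.2 x − 122.6 y = -793.26
Solving the 2×2 system: x ≈ -17.3, y ≈ -27.0 km.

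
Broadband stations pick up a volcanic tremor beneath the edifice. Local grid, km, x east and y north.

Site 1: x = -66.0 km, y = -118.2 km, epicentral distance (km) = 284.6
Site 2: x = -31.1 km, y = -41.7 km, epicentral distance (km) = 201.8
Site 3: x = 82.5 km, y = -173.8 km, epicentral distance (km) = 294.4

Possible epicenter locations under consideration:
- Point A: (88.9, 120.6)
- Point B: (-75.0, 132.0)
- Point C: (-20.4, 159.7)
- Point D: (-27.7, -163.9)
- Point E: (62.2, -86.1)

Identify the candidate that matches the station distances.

Point A

For each candidate, compare |candidate − station| to the reported distance:
Point A: residuals Site 1 0.0, Site 2 0.0, Site 3 0.1 → max 0.1 km
Point B: residuals Site 1 34.2, Site 2 22.6, Site 3 49.6 → max 49.6 km
Point C: residuals Site 1 3.0, Site 2 0.1, Site 3 54.6 → max 54.6 km
Point D: residuals Site 1 225.0, Site 2 79.6, Site 3 183.8 → max 225.0 km
Point E: residuals Site 1 152.4, Site 2 98.5, Site 3 204.4 → max 204.4 km
Only Point A has all residuals ≈ 0.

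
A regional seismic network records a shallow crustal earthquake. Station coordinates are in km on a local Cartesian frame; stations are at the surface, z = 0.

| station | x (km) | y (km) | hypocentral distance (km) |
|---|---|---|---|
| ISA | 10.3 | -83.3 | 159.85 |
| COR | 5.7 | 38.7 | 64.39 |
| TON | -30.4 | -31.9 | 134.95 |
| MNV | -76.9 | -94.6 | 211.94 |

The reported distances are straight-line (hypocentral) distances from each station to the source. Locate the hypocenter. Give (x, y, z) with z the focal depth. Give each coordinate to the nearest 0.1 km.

(57.5, 67.3, 25.4)

Each station gives a sphere (x−x_i)² + (y−y_i)² + z² = d_i² (stations at z=0).
Subtracting the ISA sphere from COR and TON: z² cancels, leaving linear equations in x and y:
-9.2 x + 244.0 y = 15891.15
-81.4 x + 102.8 y = 2237.31
Solving: x ≈ 57.502, y ≈ 67.296 km (keep extra digits for the depth step; rounded: 57.5, 67.3).
Then from the ISA sphere: z² = 159.85² − (x − 10.3)² − (y + 83.3)² with x = 57.502, y = 67.296, so z ≈ 25.394 ≈ 25.4 km.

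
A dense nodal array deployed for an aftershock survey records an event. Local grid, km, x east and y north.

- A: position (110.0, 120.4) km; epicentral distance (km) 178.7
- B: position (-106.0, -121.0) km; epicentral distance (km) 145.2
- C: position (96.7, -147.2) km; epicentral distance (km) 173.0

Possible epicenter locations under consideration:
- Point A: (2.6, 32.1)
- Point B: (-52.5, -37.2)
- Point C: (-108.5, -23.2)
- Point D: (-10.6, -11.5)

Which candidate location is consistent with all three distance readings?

For each candidate, compare |candidate − station| to the reported distance:
Point A: residuals A 39.7, B 42.5, C 29.5 → max 42.5 km
Point B: residuals A 47.7, B 45.8, C 12.4 → max 47.7 km
Point C: residuals A 82.8, B 47.4, C 66.8 → max 82.8 km
Point D: residuals A 0.0, B 0.0, C 0.0 → max 0.0 km
Only Point D has all residuals ≈ 0.

Point D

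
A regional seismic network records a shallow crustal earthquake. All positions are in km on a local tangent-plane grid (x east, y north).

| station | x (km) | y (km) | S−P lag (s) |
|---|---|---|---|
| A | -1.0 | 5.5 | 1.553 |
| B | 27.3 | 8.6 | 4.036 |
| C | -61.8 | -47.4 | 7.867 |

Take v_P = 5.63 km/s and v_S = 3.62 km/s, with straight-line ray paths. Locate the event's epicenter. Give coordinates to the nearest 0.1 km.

Distance from S−P lag: d = Δt · v_P v_S / (v_P − v_S) = Δt · (5.63·3.62)/(5.63−3.62) ≈ 10.1396·Δt.
So d_A = 15.75, d_B = 40.92, d_C = 79.77 km.
Circle about each station: (x + 1.0)² + (y − 5.5)² = 15.75²; (x − 27.3)² + (y − 8.6)² = 40.92²; (x + 61.8)² + (y + 47.4)² = 79.77².
Subtracting the A equation from the B and C equations removes the quadratic terms:
56.6 x + 6.2 y = -638.38
-121.6 x − 105.8 y = -80.44
Solving the 2×2 system: x ≈ -13.0, y ≈ 15.7 km.
Check against A (with the unrounded x, y): √((x + 1.0)²+(y − 5.5)²) = 15.75 ≈ 15.75 km. ✓

(-13.0, 15.7)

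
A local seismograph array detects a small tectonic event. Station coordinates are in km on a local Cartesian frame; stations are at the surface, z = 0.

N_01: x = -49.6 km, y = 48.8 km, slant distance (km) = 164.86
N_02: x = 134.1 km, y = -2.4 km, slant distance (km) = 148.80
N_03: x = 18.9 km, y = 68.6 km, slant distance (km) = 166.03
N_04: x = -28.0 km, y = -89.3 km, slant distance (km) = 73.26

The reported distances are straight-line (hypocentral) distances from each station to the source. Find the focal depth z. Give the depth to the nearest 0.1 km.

Each station gives a sphere (x−x_i)² + (y−y_i)² + z² = d_i² (stations at z=0).
Subtracting the N_01 sphere from N_02 and N_03: z² cancels, leaving linear equations in x and y:
367.4 x − 102.4 y = 18184.35
137.0 x + 39.6 y = -165.57
Solving: x ≈ 24.605, y ≈ -89.303 km (keep extra digits for the depth step; rounded: 24.6, -89.3).
Then from the N_01 sphere: z² = 164.86² − (x + 49.6)² − (y − 48.8)² with x = 24.605, y = -89.303, so z ≈ 50.990 ≈ 51.0 km.
Check against N_04 (with the unrounded solution): distance 73.26 ≈ 73.26 km. ✓

z ≈ 51.0 km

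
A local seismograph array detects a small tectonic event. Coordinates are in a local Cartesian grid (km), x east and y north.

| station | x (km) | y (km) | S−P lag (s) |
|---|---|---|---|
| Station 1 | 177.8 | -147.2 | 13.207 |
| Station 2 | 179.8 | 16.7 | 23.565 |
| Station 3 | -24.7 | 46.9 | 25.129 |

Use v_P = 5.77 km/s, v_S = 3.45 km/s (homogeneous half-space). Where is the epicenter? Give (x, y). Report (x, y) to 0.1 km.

(64.5, -149.4)

Distance from S−P lag: d = Δt · v_P v_S / (v_P − v_S) = Δt · (5.77·3.45)/(5.77−3.45) ≈ 8.5804·Δt.
So d_Station 1 = 113.32, d_Station 2 = 202.20, d_Station 3 = 215.62 km.
Circle about each station: (x − 177.8)² + (y + 147.2)² = 113.32²; (x − 179.8)² + (y − 16.7)² = 202.20²; (x + 24.7)² + (y − 46.9)² = 215.62².
Subtracting the Station 1 equation from the Station 2 and Station 3 equations removes the quadratic terms:
4.0 x + 327.8 y = -48717.17
-405.0 x + 388.2 y = -84121.54
Solving the 2×2 system: x ≈ 64.5, y ≈ -149.4 km.
Check against Station 1 (with the unrounded x, y): √((x − 177.8)²+(y + 147.2)²) = 113.32 ≈ 113.32 km. ✓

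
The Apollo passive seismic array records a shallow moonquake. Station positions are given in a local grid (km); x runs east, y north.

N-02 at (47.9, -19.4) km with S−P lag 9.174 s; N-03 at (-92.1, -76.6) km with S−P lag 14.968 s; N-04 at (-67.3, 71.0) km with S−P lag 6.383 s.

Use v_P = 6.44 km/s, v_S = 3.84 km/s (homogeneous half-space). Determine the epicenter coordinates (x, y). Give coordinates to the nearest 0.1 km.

Distance from S−P lag: d = Δt · v_P v_S / (v_P − v_S) = Δt · (6.44·3.84)/(6.44−3.84) ≈ 9.5114·Δt.
So d_N-02 = 87.26, d_N-03 = 142.37, d_N-04 = 60.71 km.
Circle about each station: (x − 47.9)² + (y + 19.4)² = 87.26²; (x + 92.1)² + (y + 76.6)² = 142.37²; (x + 67.3)² + (y − 71.0)² = 60.71².
Subtracting the N-02 equation from the N-03 and N-04 equations removes the quadratic terms:
-280.0 x − 114.4 y = -975.71
-230.4 x + 180.8 y = 10828.12
Solving the 2×2 system: x ≈ -13.8, y ≈ 42.3 km.

x ≈ -13.8 km, y ≈ 42.3 km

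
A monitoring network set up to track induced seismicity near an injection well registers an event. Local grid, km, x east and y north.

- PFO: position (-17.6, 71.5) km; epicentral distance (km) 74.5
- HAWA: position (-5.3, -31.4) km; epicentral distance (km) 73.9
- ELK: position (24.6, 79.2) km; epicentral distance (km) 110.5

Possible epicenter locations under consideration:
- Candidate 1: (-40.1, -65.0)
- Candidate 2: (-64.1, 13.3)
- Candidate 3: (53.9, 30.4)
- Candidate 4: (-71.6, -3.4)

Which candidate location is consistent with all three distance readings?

Candidate 2

For each candidate, compare |candidate − station| to the reported distance:
Candidate 1: residuals PFO 63.8, HAWA 25.5, ELK 47.5 → max 63.8 km
Candidate 2: residuals PFO 0.0, HAWA 0.0, ELK 0.0 → max 0.0 km
Candidate 3: residuals PFO 8.0, HAWA 11.7, ELK 53.6 → max 53.6 km
Candidate 4: residuals PFO 17.8, HAWA 1.9, ELK 16.3 → max 17.8 km
Only Candidate 2 has all residuals ≈ 0.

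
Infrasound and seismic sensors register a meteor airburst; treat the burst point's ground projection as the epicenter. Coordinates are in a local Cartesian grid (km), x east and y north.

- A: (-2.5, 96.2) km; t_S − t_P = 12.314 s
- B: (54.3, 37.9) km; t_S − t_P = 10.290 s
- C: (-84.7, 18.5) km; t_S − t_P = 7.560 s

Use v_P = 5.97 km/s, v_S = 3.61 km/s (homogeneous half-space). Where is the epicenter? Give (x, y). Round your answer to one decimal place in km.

(-23.9, -14.2)

Distance from S−P lag: d = Δt · v_P v_S / (v_P − v_S) = Δt · (5.97·3.61)/(5.97−3.61) ≈ 9.1321·Δt.
So d_A = 112.45, d_B = 93.97, d_C = 69.04 km.
Circle about each station: (x + 2.5)² + (y − 96.2)² = 112.45²; (x − 54.3)² + (y − 37.9)² = 93.97²; (x + 84.7)² + (y − 18.5)² = 69.04².
Subtracting pairs of circle equations eliminates x²+y² and gives linear equations (the radical axes):
113.6 x − 116.6 y = -1061.15
-164.4 x − 155.4 y = 6134.13
Solving the 2×2 system: x ≈ -23.9, y ≈ -14.2 km.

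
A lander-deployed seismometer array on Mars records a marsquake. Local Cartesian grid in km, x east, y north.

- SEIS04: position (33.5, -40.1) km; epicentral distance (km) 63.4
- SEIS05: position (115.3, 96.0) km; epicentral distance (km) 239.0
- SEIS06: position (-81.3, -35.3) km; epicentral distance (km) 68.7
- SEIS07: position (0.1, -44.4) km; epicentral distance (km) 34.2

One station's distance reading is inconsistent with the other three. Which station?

SEIS05

Solve using three stations at a time. Using SEIS04, SEIS06, SEIS07 (subtract circle equations pairwise → linear system) gives (x, y) ≈ (-22.2, -70.5).
Distances from that point to each station vs reported:
  SEIS04: calculated 63.5 vs reported 63.4 → residual 0.1 km
  SEIS05: calculated 216.0 vs reported 239.0 → residual 23.0 km
  SEIS06: calculated 68.8 vs reported 68.7 → residual 0.1 km
  SEIS07: calculated 34.4 vs reported 34.2 → residual 0.2 km
SEIS04, SEIS06, SEIS07 are mutually consistent (residuals ≈ 0); SEIS05 is off by 23.0 km.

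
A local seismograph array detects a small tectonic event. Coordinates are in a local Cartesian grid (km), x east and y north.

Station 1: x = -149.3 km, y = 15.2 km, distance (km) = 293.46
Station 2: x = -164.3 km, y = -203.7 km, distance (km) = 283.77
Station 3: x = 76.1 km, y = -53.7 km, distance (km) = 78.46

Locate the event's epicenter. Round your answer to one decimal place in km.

x ≈ 108.4 km, y ≈ -125.2 km

Circle about each station: (x + 149.3)² + (y − 15.2)² = 293.46²; (x + 164.3)² + (y + 203.7)² = 283.77²; (x − 76.1)² + (y + 53.7)² = 78.46².
Subtracting the Station 1 equation from the Station 2 and Station 3 equations removes the quadratic terms:
-30.0 x − 437.8 y = 51560.01
450.8 x − 137.8 y = 66116.17
Solving the 2×2 system: x ≈ 108.4, y ≈ -125.2 km.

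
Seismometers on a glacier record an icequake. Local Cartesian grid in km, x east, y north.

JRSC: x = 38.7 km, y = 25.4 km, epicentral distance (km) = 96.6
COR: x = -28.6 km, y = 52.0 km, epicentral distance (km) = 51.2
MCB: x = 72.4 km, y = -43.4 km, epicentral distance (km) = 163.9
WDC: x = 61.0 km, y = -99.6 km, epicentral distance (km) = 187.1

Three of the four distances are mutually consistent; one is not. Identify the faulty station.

JRSC

Solve using three stations at a time. Using COR, MCB, WDC (subtract circle equations pairwise → linear system) gives (x, y) ≈ (-74.3, 29.5).
Distances from that point to each station vs reported:
  JRSC: calculated 113.0 vs reported 96.6 → residual 16.4 km
  COR: calculated 50.9 vs reported 51.2 → residual 0.3 km
  MCB: calculated 163.8 vs reported 163.9 → residual 0.1 km
  WDC: calculated 187.0 vs reported 187.1 → residual 0.1 km
COR, MCB, WDC are mutually consistent (residuals ≈ 0); JRSC is off by 16.4 km.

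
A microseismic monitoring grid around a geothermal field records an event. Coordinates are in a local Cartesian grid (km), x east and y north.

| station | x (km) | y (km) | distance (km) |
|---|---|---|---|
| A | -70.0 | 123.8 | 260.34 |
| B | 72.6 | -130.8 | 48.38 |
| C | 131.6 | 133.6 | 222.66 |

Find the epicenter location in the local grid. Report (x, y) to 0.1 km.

86.3 km east, -84.4 km north

Circle about each station: (x + 70.0)² + (y − 123.8)² = 260.34²; (x − 72.6)² + (y + 130.8)² = 48.38²; (x − 131.6)² + (y − 133.6)² = 222.66².
Subtracting pairs of circle equations eliminates x²+y² and gives linear equations (the radical axes):
285.2 x − 509.2 y = 67589.25
403.2 x + 19.6 y = 33140.52
Solving the 2×2 system: x ≈ 86.3, y ≈ -84.4 km.
Check against A (with the unrounded x, y): √((x + 70.0)²+(y − 123.8)²) = 260.34 ≈ 260.34 km. ✓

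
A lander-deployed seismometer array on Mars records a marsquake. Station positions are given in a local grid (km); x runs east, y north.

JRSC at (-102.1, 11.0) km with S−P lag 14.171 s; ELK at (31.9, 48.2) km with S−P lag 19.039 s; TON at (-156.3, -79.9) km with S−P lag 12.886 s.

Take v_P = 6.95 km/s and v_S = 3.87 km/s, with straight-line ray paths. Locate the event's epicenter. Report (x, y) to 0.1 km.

Distance from S−P lag: d = Δt · v_P v_S / (v_P − v_S) = Δt · (6.95·3.87)/(6.95−3.87) ≈ 8.7326·Δt.
So d_JRSC = 123.75, d_ELK = 166.26, d_TON = 112.53 km.
Circle about each station: (x + 102.1)² + (y − 11.0)² = 123.75²; (x − 31.9)² + (y − 48.2)² = 166.26²; (x + 156.3)² + (y + 79.9)² = 112.53².
Subtracting pairs of circle equations eliminates x²+y² and gives linear equations (the radical axes):
268.0 x + 74.4 y = -19532.89
-108.4 x − 181.8 y = 22919.35
Solving the 2×2 system: x ≈ -45.4, y ≈ -99.0 km.

(-45.4, -99.0)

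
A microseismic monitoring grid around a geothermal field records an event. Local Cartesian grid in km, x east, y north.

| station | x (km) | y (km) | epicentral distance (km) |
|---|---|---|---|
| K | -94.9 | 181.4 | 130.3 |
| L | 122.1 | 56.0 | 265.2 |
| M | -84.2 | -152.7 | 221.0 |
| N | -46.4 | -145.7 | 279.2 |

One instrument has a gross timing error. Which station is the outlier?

N

Solve using three stations at a time. Using K, L, M (subtract circle equations pairwise → linear system) gives (x, y) ≈ (-143.1, 60.3).
Distances from that point to each station vs reported:
  K: calculated 130.3 vs reported 130.3 → residual 0.0 km
  L: calculated 265.2 vs reported 265.2 → residual 0.0 km
  M: calculated 221.0 vs reported 221.0 → residual 0.0 km
  N: calculated 227.6 vs reported 279.2 → residual 51.6 km
K, L, M are mutually consistent (residuals ≈ 0); N is off by 51.6 km.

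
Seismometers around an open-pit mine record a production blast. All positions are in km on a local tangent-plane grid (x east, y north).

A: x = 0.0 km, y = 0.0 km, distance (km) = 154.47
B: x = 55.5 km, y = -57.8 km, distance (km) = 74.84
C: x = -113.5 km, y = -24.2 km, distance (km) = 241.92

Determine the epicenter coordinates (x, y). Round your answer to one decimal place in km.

Circle about each station: x² + y² = 154.47²; (x − 55.5)² + (y + 57.8)² = 74.84²; (x + 113.5)² + (y + 24.2)² = 241.92².
Subtracting pairs of circle equations eliminates x²+y² and gives linear equations (the radical axes):
111.0 x − 115.6 y = 24681.05
-227.0 x − 48.4 y = -21196.42
Solving the 2×2 system: x ≈ 115.3, y ≈ -102.8 km.

x ≈ 115.3 km, y ≈ -102.8 km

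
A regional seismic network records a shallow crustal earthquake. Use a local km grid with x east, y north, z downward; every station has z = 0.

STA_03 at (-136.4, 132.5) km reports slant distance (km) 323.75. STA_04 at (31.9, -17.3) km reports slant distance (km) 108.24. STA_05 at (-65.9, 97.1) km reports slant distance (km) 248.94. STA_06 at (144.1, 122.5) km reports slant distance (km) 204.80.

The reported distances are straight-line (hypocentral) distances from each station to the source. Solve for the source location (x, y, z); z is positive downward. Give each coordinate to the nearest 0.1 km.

x ≈ 108.8 km, y ≈ -72.2 km, depth ≈ 52.8 km

Each station gives a sphere (x−x_i)² + (y−y_i)² + z² = d_i² (stations at z=0).
Subtracting the STA_03 sphere from STA_04 and STA_05: z² cancels, leaving linear equations in x and y:
336.6 x − 299.6 y = 58253.85
141.0 x − 70.8 y = 20452.95
Solving: x ≈ 108.804, y ≈ -72.198 km (keep extra digits for the depth step; rounded: 108.8, -72.2).
Then from the STA_03 sphere: z² = 323.75² − (x + 136.4)² − (y − 132.5)² with x = 108.804, y = -72.198, so z ≈ 52.800 ≈ 52.8 km.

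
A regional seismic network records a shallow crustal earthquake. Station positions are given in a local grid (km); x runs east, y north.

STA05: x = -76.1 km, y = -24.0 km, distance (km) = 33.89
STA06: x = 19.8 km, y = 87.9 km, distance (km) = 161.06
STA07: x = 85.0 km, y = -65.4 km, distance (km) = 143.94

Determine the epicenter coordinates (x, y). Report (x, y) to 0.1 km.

Circle about each station: (x + 76.1)² + (y + 24.0)² = 33.89²; (x − 19.8)² + (y − 87.9)² = 161.06²; (x − 85.0)² + (y + 65.4)² = 143.94².
Subtracting the STA05 equation from the STA06 and STA07 equations removes the quadratic terms:
191.8 x + 223.8 y = -23040.55
322.2 x − 82.8 y = -14435.24
Solving the 2×2 system: x ≈ -58.4, y ≈ -52.9 km.
Check against STA05 (with the unrounded x, y): √((x + 76.1)²+(y + 24.0)²) = 33.89 ≈ 33.89 km. ✓

(-58.4, -52.9)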